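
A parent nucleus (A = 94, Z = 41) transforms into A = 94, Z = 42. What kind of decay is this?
ΔA = 0, ΔZ = +1 ⇒ beta-minus decay (β⁻)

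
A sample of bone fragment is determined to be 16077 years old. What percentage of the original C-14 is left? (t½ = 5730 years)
N/N₀ = (1/2)^(t/t½) = 0.143 = 14.3%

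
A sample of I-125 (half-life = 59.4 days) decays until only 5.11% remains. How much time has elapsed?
t = t½ × log₂(N₀/N) = 254.9 days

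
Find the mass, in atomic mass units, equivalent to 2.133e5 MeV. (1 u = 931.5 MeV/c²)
m = E/c² = 229 u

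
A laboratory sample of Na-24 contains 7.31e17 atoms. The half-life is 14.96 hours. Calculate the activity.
A = λN = 3.387e16 decays/hour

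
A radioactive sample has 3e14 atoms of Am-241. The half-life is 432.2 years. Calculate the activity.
A = λN = 4.811e11 decays/year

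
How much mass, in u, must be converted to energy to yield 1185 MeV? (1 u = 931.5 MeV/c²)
m = E/c² = 1.272 u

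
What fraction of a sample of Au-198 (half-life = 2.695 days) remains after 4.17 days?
N/N₀ = (1/2)^(t/t½) = 0.3421 = 34.2%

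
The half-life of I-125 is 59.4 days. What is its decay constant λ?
λ = ln(2)/t½ = 0.01167 day⁻¹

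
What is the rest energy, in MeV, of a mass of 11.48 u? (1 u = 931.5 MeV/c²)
E = mc² = 10690 MeV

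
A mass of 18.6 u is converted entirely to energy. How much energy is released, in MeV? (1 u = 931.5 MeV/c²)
E = mc² = 17330 MeV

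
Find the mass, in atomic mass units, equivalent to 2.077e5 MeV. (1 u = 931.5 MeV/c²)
m = E/c² = 223 u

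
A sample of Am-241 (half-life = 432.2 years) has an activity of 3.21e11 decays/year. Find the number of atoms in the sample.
N = A/λ = 2.002e14 atoms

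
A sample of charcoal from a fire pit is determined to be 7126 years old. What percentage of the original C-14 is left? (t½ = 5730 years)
N/N₀ = (1/2)^(t/t½) = 0.4223 = 42.2%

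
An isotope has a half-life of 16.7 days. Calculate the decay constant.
λ = ln(2)/t½ = 0.04151 day⁻¹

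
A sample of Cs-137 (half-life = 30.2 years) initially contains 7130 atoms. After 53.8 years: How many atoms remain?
N = N₀(1/2)^(t/t½) = 2074 atoms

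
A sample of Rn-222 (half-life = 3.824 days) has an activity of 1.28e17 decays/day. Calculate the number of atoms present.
N = A/λ = 7.062e17 atoms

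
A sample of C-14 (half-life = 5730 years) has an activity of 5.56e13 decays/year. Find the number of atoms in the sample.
N = A/λ = 4.596e17 atoms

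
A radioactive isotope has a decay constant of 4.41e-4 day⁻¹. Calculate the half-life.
t½ = ln(2)/λ = 1572 days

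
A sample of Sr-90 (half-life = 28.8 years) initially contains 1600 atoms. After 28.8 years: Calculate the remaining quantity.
N = N₀(1/2)^(t/t½) = 800 atoms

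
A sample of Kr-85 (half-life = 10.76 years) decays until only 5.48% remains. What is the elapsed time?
t = t½ × log₂(N₀/N) = 45.08 years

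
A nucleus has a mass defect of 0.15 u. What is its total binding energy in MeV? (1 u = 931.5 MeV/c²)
B.E. = Δm × 931.5 = 139.7 MeV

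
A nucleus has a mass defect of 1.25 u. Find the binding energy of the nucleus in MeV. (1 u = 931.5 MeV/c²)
B.E. = Δm × 931.5 = 1164 MeV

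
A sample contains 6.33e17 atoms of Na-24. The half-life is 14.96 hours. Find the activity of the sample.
A = λN = 2.933e16 decays/hour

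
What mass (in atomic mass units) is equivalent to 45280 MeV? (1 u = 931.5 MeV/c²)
m = E/c² = 48.61 u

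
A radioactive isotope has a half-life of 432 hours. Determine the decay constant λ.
λ = ln(2)/t½ = 0.001605 hour⁻¹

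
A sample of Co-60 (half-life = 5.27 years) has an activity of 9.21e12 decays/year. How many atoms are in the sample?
N = A/λ = 7.002e13 atoms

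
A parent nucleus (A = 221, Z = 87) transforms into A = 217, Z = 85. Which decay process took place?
ΔA = -4, ΔZ = -2 ⇒ alpha decay (α)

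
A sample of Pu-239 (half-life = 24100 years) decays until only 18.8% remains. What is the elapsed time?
t = t½ × log₂(N₀/N) = 58110 years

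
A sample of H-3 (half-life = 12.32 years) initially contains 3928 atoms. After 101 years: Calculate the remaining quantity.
N = N₀(1/2)^(t/t½) = 13.38 atoms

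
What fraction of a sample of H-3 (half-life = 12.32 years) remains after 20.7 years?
N/N₀ = (1/2)^(t/t½) = 0.312 = 31.2%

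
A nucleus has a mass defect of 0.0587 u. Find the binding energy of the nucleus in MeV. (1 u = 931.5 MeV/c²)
B.E. = Δm × 931.5 = 54.68 MeV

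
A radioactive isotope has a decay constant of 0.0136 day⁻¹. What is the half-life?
t½ = ln(2)/λ = 50.97 days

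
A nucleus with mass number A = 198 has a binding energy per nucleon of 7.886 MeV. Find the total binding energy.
B.E. = 7.886 × 198 = 1561 MeV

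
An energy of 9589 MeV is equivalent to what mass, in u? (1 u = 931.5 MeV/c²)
m = E/c² = 10.29 u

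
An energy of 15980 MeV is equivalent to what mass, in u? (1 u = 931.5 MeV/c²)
m = E/c² = 17.16 u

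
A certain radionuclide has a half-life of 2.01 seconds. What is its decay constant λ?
λ = ln(2)/t½ = 0.3448 second⁻¹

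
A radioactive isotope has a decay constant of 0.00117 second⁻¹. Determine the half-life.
t½ = ln(2)/λ = 592.4 seconds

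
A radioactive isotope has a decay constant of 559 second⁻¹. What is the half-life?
t½ = ln(2)/λ = 0.00124 seconds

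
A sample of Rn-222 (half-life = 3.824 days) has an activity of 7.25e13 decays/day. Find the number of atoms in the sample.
N = A/λ = 4e14 atoms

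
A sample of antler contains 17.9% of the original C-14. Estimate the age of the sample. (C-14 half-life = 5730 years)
Age = t½ × log₂(1/ratio) = 14220 years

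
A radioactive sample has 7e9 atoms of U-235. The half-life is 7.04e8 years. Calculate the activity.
A = λN = 6.892 decays/year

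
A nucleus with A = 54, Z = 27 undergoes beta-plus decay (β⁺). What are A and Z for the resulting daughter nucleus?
Daughter: A = 54, Z = 26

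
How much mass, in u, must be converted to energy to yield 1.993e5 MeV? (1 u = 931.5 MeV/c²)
m = E/c² = 214 u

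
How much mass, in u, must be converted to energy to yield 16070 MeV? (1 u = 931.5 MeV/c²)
m = E/c² = 17.25 u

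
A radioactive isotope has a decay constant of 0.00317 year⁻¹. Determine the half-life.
t½ = ln(2)/λ = 218.7 years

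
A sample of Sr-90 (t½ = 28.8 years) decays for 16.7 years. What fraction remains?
N/N₀ = (1/2)^(t/t½) = 0.669 = 66.9%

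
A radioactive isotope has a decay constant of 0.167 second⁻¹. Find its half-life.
t½ = ln(2)/λ = 4.151 seconds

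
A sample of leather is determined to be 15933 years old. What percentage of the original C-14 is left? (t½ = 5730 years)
N/N₀ = (1/2)^(t/t½) = 0.1455 = 14.6%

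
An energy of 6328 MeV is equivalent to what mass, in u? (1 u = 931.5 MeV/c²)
m = E/c² = 6.793 u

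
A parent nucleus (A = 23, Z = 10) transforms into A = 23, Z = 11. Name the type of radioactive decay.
ΔA = 0, ΔZ = +1 ⇒ beta-minus decay (β⁻)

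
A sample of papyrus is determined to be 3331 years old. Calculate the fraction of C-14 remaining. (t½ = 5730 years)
N/N₀ = (1/2)^(t/t½) = 0.6683 = 66.8%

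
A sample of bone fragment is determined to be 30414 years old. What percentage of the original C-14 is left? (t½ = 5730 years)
N/N₀ = (1/2)^(t/t½) = 0.02525 = 2.52%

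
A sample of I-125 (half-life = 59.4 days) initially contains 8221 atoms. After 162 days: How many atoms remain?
N = N₀(1/2)^(t/t½) = 1241 atoms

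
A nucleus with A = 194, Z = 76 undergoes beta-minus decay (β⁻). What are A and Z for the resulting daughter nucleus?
Daughter: A = 194, Z = 77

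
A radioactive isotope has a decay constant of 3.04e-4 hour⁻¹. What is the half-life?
t½ = ln(2)/λ = 2280 hours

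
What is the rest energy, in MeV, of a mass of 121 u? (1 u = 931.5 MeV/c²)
E = mc² = 1.127e5 MeV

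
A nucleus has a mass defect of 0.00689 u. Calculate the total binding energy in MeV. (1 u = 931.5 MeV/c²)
B.E. = Δm × 931.5 = 6.418 MeV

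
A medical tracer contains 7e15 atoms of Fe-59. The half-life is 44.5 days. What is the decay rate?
A = λN = 1.09e14 decays/day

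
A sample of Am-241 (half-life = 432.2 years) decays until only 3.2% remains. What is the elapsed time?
t = t½ × log₂(N₀/N) = 2146 years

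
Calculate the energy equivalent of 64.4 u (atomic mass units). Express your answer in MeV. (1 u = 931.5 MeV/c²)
E = mc² = 59990 MeV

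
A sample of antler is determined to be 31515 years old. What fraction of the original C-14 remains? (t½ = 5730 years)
N/N₀ = (1/2)^(t/t½) = 0.0221 = 2.21%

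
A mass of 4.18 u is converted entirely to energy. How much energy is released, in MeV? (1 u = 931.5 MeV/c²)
E = mc² = 3894 MeV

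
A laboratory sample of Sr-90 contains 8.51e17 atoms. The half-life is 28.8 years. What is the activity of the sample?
A = λN = 2.048e16 decays/year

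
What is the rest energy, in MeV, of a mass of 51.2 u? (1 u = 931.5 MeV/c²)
E = mc² = 47690 MeV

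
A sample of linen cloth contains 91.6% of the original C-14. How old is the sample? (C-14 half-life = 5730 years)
Age = t½ × log₂(1/ratio) = 725.3 years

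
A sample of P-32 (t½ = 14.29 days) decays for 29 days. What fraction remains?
N/N₀ = (1/2)^(t/t½) = 0.245 = 24.5%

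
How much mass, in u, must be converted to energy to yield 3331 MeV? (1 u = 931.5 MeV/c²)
m = E/c² = 3.576 u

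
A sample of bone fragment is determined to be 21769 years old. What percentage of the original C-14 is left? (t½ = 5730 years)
N/N₀ = (1/2)^(t/t½) = 0.07184 = 7.18%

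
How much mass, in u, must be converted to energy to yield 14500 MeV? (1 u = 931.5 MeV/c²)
m = E/c² = 15.57 u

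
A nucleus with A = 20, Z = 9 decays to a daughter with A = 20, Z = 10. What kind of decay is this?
ΔA = 0, ΔZ = +1 ⇒ beta-minus decay (β⁻)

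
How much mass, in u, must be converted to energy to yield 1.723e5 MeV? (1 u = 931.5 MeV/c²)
m = E/c² = 185 u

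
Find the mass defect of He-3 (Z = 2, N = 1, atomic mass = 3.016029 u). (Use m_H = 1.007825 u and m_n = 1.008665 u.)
Δm = Z·m_H + N·m_n − M = 0.008286 u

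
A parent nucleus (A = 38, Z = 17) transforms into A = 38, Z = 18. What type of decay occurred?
ΔA = 0, ΔZ = +1 ⇒ beta-minus decay (β⁻)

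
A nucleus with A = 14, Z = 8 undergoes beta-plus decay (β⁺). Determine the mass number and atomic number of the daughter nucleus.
Daughter: A = 14, Z = 7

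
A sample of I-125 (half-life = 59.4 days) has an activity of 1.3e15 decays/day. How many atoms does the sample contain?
N = A/λ = 1.114e17 atoms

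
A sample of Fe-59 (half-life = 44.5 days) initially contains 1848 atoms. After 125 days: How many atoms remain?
N = N₀(1/2)^(t/t½) = 263.7 atoms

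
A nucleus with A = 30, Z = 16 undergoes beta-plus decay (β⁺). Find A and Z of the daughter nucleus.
Daughter: A = 30, Z = 15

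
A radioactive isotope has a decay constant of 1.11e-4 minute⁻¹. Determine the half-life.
t½ = ln(2)/λ = 6245 minutes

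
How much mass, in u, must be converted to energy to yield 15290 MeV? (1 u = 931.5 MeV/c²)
m = E/c² = 16.41 u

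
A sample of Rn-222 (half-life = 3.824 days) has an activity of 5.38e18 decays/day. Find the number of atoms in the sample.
N = A/λ = 2.968e19 atoms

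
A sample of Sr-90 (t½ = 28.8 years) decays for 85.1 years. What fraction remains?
N/N₀ = (1/2)^(t/t½) = 0.129 = 12.9%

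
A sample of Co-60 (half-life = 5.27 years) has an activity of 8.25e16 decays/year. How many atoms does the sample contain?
N = A/λ = 6.272e17 atoms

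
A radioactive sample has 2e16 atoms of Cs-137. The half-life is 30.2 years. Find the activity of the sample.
A = λN = 4.59e14 decays/year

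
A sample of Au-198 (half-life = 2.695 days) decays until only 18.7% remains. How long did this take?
t = t½ × log₂(N₀/N) = 6.519 days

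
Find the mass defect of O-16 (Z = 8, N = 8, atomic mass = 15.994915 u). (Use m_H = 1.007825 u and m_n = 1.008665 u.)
Δm = Z·m_H + N·m_n − M = 0.137 u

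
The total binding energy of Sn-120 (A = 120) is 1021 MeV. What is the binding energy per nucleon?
B.E./A = 1021/120 = 8.508 MeV/nucleon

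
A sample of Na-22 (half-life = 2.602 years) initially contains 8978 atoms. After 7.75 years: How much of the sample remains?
N = N₀(1/2)^(t/t½) = 1139 atoms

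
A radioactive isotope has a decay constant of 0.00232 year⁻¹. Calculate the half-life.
t½ = ln(2)/λ = 298.8 years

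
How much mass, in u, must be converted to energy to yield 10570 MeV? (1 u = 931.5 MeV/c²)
m = E/c² = 11.35 u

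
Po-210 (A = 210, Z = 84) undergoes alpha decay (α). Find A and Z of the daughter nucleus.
Daughter: A = 206, Z = 82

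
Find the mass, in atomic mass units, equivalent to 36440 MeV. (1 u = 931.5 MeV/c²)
m = E/c² = 39.12 u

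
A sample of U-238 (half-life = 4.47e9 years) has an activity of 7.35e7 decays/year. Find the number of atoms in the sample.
N = A/λ = 4.74e17 atoms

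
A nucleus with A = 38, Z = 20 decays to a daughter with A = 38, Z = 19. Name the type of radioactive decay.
ΔA = 0, ΔZ = -1 ⇒ beta-plus decay (β⁺) or electron capture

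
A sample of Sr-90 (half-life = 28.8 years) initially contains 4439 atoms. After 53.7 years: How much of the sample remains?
N = N₀(1/2)^(t/t½) = 1219 atoms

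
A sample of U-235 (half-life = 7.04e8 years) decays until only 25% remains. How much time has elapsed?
t = t½ × log₂(N₀/N) = 1.408e9 years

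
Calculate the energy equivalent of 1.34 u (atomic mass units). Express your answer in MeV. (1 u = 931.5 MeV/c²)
E = mc² = 1248 MeV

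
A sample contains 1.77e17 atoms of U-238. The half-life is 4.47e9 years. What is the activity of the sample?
A = λN = 2.745e7 decays/year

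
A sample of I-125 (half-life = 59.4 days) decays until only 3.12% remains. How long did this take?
t = t½ × log₂(N₀/N) = 297.1 days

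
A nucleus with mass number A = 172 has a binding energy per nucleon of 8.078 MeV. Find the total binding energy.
B.E. = 8.078 × 172 = 1389 MeV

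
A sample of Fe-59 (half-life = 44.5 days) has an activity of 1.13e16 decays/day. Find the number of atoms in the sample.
N = A/λ = 7.255e17 atoms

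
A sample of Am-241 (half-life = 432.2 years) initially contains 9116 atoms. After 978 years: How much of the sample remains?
N = N₀(1/2)^(t/t½) = 1899 atoms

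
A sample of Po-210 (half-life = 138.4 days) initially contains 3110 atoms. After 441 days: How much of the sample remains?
N = N₀(1/2)^(t/t½) = 341.6 atoms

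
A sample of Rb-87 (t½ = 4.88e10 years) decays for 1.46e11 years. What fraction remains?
N/N₀ = (1/2)^(t/t½) = 0.1257 = 12.6%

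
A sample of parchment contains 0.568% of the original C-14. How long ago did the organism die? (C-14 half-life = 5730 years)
Age = t½ × log₂(1/ratio) = 42750 years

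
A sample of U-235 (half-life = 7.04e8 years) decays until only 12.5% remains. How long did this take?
t = t½ × log₂(N₀/N) = 2.112e9 years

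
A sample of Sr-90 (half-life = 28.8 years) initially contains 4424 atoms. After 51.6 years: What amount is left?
N = N₀(1/2)^(t/t½) = 1278 atoms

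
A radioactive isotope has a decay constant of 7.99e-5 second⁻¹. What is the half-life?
t½ = ln(2)/λ = 8675 seconds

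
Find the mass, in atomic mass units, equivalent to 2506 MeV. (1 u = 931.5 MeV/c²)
m = E/c² = 2.69 u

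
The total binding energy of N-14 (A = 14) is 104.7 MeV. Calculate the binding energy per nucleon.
B.E./A = 104.7/14 = 7.479 MeV/nucleon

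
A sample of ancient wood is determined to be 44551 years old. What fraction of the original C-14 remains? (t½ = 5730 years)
N/N₀ = (1/2)^(t/t½) = 0.004565 = 0.457%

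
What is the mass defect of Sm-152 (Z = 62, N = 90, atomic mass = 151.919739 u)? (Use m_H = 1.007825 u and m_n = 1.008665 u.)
Δm = Z·m_H + N·m_n − M = 1.345 u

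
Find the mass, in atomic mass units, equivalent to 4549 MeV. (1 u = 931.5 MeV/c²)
m = E/c² = 4.884 u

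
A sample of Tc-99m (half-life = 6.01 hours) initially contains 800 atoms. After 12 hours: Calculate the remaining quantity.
N = N₀(1/2)^(t/t½) = 200.5 atoms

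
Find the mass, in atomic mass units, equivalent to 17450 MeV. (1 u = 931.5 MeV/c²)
m = E/c² = 18.73 u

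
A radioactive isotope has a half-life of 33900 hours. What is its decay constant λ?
λ = ln(2)/t½ = 2.045e-5 hour⁻¹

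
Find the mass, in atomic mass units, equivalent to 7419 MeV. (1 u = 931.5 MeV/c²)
m = E/c² = 7.965 u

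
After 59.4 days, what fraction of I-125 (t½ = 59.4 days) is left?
N/N₀ = (1/2)^(t/t½) = 0.5 = 50%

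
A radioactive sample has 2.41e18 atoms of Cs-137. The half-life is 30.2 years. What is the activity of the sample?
A = λN = 5.531e16 decays/year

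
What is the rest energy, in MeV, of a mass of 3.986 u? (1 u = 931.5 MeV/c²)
E = mc² = 3713 MeV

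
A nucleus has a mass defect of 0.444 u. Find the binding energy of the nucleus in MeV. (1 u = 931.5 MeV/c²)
B.E. = Δm × 931.5 = 413.6 MeV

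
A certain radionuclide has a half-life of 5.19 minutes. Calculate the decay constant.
λ = ln(2)/t½ = 0.1336 minute⁻¹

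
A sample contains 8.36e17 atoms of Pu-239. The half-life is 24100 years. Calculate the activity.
A = λN = 2.404e13 decays/year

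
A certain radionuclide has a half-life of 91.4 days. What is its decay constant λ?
λ = ln(2)/t½ = 0.007584 day⁻¹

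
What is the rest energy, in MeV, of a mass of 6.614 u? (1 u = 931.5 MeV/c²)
E = mc² = 6161 MeV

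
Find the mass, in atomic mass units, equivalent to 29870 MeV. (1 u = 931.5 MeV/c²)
m = E/c² = 32.07 u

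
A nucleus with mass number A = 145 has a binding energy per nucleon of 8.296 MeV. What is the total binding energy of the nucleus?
B.E. = 8.296 × 145 = 1203 MeV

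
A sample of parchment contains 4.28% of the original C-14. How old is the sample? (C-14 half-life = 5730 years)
Age = t½ × log₂(1/ratio) = 26050 years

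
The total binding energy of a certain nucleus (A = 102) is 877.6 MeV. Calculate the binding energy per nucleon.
B.E./A = 877.6/102 = 8.604 MeV/nucleon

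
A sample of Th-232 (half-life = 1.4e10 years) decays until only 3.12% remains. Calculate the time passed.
t = t½ × log₂(N₀/N) = 7.003e10 years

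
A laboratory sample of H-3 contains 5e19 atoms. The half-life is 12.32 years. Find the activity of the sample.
A = λN = 2.813e18 decays/year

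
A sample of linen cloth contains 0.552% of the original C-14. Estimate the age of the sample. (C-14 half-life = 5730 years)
Age = t½ × log₂(1/ratio) = 42980 years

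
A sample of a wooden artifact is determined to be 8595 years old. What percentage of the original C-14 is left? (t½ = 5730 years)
N/N₀ = (1/2)^(t/t½) = 0.3536 = 35.4%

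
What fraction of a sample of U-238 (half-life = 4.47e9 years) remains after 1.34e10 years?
N/N₀ = (1/2)^(t/t½) = 0.1252 = 12.5%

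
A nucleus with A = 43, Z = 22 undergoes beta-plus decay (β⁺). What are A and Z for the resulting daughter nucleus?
Daughter: A = 43, Z = 21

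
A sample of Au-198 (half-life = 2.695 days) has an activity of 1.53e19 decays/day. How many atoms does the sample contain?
N = A/λ = 5.949e19 atoms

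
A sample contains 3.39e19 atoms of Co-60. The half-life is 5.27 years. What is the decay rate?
A = λN = 4.459e18 decays/year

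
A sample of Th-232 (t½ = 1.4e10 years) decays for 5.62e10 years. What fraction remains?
N/N₀ = (1/2)^(t/t½) = 0.06188 = 6.19%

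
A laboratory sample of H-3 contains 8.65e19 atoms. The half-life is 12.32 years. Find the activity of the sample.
A = λN = 4.867e18 decays/year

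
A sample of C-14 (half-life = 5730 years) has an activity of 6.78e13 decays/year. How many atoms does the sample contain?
N = A/λ = 5.605e17 atoms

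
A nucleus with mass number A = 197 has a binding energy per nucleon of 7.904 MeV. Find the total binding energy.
B.E. = 7.904 × 197 = 1557 MeV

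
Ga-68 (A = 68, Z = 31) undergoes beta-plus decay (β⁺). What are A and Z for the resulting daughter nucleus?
Daughter: A = 68, Z = 30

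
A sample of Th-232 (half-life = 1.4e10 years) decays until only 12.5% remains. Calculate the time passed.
t = t½ × log₂(N₀/N) = 4.2e10 years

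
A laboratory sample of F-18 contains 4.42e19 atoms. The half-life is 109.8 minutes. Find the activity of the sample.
A = λN = 2.79e17 decays/minute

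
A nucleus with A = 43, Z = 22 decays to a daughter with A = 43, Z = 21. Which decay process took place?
ΔA = 0, ΔZ = -1 ⇒ beta-plus decay (β⁺) or electron capture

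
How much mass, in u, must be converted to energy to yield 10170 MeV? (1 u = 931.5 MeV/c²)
m = E/c² = 10.92 u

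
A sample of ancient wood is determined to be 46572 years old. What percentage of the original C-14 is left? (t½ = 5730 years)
N/N₀ = (1/2)^(t/t½) = 0.003575 = 0.358%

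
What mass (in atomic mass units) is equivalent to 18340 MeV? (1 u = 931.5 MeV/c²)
m = E/c² = 19.69 u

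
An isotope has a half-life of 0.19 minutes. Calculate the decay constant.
λ = ln(2)/t½ = 3.648 minute⁻¹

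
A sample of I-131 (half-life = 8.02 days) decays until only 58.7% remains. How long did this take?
t = t½ × log₂(N₀/N) = 6.164 days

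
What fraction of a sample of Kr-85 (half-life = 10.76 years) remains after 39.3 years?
N/N₀ = (1/2)^(t/t½) = 0.07953 = 7.95%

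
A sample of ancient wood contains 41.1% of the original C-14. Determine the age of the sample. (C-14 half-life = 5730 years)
Age = t½ × log₂(1/ratio) = 7350 years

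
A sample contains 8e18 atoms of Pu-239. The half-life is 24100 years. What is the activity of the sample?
A = λN = 2.301e14 decays/year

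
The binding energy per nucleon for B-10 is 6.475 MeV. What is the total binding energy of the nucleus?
B.E. = 6.475 × 10 = 64.75 MeV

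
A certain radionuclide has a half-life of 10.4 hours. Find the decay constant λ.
λ = ln(2)/t½ = 0.06665 hour⁻¹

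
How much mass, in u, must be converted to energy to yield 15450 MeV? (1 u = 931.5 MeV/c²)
m = E/c² = 16.59 u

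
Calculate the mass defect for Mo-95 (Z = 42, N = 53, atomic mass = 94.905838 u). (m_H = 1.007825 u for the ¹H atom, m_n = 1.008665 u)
Δm = Z·m_H + N·m_n − M = 0.8821 u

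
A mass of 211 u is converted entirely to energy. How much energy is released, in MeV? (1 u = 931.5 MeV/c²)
E = mc² = 1.965e5 MeV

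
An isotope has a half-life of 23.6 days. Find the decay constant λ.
λ = ln(2)/t½ = 0.02937 day⁻¹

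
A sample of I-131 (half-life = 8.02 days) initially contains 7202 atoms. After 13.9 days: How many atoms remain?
N = N₀(1/2)^(t/t½) = 2166 atoms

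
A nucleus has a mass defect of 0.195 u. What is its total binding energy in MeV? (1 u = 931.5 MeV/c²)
B.E. = Δm × 931.5 = 181.6 MeV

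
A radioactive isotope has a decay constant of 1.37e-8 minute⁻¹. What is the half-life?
t½ = ln(2)/λ = 5.059e7 minutes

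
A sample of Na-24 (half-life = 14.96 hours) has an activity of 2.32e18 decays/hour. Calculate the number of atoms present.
N = A/λ = 5.007e19 atoms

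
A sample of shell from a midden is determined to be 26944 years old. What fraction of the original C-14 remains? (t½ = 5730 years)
N/N₀ = (1/2)^(t/t½) = 0.03841 = 3.84%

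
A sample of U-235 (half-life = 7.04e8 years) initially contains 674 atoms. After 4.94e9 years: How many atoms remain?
N = N₀(1/2)^(t/t½) = 5.204 atoms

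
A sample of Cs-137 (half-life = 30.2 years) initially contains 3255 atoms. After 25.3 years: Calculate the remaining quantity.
N = N₀(1/2)^(t/t½) = 1821 atoms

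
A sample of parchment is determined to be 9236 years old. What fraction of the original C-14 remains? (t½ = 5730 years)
N/N₀ = (1/2)^(t/t½) = 0.3272 = 32.7%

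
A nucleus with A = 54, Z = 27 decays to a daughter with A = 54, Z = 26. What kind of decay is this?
ΔA = 0, ΔZ = -1 ⇒ beta-plus decay (β⁺) or electron capture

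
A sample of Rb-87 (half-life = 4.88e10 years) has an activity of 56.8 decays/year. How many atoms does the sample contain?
N = A/λ = 3.999e12 atoms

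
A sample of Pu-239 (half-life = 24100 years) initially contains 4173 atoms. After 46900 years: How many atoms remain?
N = N₀(1/2)^(t/t½) = 1083 atoms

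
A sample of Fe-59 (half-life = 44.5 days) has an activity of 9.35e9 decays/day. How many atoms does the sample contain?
N = A/λ = 6.003e11 atoms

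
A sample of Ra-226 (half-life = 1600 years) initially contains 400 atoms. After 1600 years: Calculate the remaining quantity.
N = N₀(1/2)^(t/t½) = 200 atoms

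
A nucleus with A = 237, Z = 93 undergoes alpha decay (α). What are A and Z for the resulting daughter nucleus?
Daughter: A = 233, Z = 91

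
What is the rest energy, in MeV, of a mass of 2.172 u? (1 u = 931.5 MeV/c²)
E = mc² = 2023 MeV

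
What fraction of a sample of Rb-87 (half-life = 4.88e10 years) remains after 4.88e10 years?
N/N₀ = (1/2)^(t/t½) = 0.5 = 50%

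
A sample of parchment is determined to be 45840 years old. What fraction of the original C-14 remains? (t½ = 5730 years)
N/N₀ = (1/2)^(t/t½) = 0.003906 = 0.391%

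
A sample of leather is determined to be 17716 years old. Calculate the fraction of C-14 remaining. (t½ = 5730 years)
N/N₀ = (1/2)^(t/t½) = 0.1173 = 11.7%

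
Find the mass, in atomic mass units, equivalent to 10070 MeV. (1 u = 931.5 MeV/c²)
m = E/c² = 10.81 u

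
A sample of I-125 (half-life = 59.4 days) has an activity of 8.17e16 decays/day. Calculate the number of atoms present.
N = A/λ = 7.001e18 atoms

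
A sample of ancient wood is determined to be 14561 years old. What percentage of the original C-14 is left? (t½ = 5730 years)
N/N₀ = (1/2)^(t/t½) = 0.1718 = 17.2%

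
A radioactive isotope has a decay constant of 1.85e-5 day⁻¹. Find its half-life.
t½ = ln(2)/λ = 37470 days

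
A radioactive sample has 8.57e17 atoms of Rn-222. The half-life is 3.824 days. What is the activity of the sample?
A = λN = 1.553e17 decays/day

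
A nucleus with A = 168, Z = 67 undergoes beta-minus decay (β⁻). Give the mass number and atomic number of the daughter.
Daughter: A = 168, Z = 68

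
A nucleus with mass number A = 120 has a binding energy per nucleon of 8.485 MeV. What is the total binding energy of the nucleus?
B.E. = 8.485 × 120 = 1018 MeV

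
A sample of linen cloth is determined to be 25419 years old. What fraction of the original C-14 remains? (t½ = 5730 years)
N/N₀ = (1/2)^(t/t½) = 0.04619 = 4.62%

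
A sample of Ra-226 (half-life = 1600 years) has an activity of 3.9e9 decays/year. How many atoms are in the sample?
N = A/λ = 9.002e12 atoms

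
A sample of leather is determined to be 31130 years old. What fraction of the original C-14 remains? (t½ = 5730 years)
N/N₀ = (1/2)^(t/t½) = 0.02315 = 2.32%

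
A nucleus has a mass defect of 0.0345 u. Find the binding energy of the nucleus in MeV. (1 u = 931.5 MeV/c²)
B.E. = Δm × 931.5 = 32.14 MeV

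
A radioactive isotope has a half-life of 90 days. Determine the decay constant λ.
λ = ln(2)/t½ = 0.007702 day⁻¹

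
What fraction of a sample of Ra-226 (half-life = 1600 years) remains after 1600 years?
N/N₀ = (1/2)^(t/t½) = 0.5 = 50%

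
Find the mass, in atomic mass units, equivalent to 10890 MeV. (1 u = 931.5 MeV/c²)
m = E/c² = 11.69 u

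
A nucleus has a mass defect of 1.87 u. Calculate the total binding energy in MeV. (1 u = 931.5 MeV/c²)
B.E. = Δm × 931.5 = 1742 MeV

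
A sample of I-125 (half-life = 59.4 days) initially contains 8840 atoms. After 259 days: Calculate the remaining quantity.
N = N₀(1/2)^(t/t½) = 430.4 atoms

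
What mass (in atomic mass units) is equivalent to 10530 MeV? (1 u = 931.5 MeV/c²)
m = E/c² = 11.3 u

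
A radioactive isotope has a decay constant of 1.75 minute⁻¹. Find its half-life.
t½ = ln(2)/λ = 0.3961 minutes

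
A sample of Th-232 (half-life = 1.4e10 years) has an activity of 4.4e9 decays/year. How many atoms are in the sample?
N = A/λ = 8.887e19 atoms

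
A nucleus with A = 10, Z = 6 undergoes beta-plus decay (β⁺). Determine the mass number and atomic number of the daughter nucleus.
Daughter: A = 10, Z = 5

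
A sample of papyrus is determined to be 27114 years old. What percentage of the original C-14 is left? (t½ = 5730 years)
N/N₀ = (1/2)^(t/t½) = 0.03763 = 3.76%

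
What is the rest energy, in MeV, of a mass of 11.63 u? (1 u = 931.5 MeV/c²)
E = mc² = 10830 MeV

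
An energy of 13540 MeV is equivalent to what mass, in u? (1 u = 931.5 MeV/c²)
m = E/c² = 14.54 u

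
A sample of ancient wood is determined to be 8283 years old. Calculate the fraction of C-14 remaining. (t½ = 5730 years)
N/N₀ = (1/2)^(t/t½) = 0.3672 = 36.7%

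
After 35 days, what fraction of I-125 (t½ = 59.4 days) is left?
N/N₀ = (1/2)^(t/t½) = 0.6647 = 66.5%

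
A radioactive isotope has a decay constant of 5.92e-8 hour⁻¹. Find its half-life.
t½ = ln(2)/λ = 1.171e7 hours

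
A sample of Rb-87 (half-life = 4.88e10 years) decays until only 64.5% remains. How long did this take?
t = t½ × log₂(N₀/N) = 3.087e10 years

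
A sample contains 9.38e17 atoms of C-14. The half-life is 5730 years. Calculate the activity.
A = λN = 1.135e14 decays/year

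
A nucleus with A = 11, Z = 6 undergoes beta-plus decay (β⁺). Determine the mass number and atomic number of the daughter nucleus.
Daughter: A = 11, Z = 5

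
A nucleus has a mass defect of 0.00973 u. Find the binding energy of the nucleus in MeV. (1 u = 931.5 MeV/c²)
B.E. = Δm × 931.5 = 9.063 MeV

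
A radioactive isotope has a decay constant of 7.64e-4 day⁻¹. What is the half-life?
t½ = ln(2)/λ = 907.3 days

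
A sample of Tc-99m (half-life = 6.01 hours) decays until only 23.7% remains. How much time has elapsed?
t = t½ × log₂(N₀/N) = 12.48 hours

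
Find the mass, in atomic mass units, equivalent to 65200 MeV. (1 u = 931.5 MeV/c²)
m = E/c² = 69.99 u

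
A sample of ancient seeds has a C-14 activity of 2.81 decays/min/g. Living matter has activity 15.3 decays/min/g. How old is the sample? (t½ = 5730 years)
Age = t½ × log₂(A₀/A) = 14010 years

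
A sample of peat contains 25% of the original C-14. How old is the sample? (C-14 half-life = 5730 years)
Age = t½ × log₂(1/ratio) = 11460 years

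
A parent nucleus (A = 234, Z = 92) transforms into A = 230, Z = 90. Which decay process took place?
ΔA = -4, ΔZ = -2 ⇒ alpha decay (α)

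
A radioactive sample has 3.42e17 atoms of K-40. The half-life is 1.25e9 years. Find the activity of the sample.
A = λN = 1.896e8 decays/year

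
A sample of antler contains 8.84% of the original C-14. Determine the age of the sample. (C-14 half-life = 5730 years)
Age = t½ × log₂(1/ratio) = 20050 years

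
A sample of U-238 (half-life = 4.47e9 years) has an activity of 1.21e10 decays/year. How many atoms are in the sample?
N = A/λ = 7.803e19 atoms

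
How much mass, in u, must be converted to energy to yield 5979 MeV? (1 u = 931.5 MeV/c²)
m = E/c² = 6.419 u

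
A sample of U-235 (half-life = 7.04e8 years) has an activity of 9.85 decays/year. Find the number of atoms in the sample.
N = A/λ = 1e10 atoms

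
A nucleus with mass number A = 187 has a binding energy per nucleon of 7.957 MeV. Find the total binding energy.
B.E. = 7.957 × 187 = 1488 MeV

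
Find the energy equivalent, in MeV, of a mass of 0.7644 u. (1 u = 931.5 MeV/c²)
E = mc² = 712 MeV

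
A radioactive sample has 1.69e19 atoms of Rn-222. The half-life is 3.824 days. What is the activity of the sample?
A = λN = 3.063e18 decays/day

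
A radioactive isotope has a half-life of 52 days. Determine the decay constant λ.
λ = ln(2)/t½ = 0.01333 day⁻¹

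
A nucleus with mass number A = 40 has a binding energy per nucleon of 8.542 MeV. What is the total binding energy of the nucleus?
B.E. = 8.542 × 40 = 341.7 MeV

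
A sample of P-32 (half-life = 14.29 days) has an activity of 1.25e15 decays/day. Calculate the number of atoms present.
N = A/λ = 2.577e16 atoms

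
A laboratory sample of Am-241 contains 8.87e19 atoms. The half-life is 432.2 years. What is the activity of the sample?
A = λN = 1.423e17 decays/year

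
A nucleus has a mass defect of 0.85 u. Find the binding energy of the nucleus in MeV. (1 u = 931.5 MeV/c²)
B.E. = Δm × 931.5 = 791.8 MeV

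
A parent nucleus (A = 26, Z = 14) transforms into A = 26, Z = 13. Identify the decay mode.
ΔA = 0, ΔZ = -1 ⇒ beta-plus decay (β⁺) or electron capture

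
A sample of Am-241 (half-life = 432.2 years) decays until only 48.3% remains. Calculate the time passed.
t = t½ × log₂(N₀/N) = 453.8 years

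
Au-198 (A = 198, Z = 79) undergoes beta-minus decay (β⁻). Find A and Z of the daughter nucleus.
Daughter: A = 198, Z = 80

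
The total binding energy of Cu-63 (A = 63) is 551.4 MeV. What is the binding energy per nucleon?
B.E./A = 551.4/63 = 8.752 MeV/nucleon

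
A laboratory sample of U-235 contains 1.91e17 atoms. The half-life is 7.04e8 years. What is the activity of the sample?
A = λN = 1.881e8 decays/year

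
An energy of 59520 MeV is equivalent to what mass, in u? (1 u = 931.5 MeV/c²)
m = E/c² = 63.9 u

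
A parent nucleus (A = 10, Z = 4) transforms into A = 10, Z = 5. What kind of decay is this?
ΔA = 0, ΔZ = +1 ⇒ beta-minus decay (β⁻)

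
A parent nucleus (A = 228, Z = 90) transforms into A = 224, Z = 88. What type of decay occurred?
ΔA = -4, ΔZ = -2 ⇒ alpha decay (α)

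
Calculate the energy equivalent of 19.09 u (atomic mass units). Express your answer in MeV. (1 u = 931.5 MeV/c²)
E = mc² = 17780 MeV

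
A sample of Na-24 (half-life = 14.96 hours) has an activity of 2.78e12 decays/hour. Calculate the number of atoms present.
N = A/λ = 6e13 atoms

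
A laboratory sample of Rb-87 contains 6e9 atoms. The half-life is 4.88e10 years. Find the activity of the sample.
A = λN = 0.08522 decays/year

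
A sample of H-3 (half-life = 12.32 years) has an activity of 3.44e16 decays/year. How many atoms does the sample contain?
N = A/λ = 6.114e17 atoms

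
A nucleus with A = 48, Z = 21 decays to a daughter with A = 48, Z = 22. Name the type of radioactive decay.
ΔA = 0, ΔZ = +1 ⇒ beta-minus decay (β⁻)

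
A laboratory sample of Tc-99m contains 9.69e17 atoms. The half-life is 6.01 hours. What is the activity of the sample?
A = λN = 1.118e17 decays/hour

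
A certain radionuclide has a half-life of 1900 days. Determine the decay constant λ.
λ = ln(2)/t½ = 3.648e-4 day⁻¹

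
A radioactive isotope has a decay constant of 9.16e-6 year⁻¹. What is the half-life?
t½ = ln(2)/λ = 75670 years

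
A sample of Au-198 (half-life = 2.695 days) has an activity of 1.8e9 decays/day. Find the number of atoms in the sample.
N = A/λ = 6.999e9 atoms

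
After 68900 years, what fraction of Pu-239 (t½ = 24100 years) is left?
N/N₀ = (1/2)^(t/t½) = 0.1378 = 13.8%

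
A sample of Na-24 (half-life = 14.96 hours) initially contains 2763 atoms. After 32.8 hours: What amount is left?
N = N₀(1/2)^(t/t½) = 604.5 atoms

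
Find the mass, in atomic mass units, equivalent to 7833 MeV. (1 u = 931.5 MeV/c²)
m = E/c² = 8.409 u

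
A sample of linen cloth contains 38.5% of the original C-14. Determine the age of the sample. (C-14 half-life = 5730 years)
Age = t½ × log₂(1/ratio) = 7891 years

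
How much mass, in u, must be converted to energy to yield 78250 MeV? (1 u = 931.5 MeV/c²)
m = E/c² = 84 u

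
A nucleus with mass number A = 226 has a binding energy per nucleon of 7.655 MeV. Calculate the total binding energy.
B.E. = 7.655 × 226 = 1730 MeV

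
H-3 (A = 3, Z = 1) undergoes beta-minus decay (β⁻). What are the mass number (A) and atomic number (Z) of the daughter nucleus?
Daughter: A = 3, Z = 2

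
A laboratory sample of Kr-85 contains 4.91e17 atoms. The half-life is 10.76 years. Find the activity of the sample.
A = λN = 3.163e16 decays/year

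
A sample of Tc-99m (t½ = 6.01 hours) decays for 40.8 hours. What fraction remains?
N/N₀ = (1/2)^(t/t½) = 0.009045 = 0.904%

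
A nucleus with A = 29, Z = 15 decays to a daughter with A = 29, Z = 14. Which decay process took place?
ΔA = 0, ΔZ = -1 ⇒ beta-plus decay (β⁺) or electron capture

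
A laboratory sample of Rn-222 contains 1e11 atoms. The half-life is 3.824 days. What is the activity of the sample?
A = λN = 1.813e10 decays/day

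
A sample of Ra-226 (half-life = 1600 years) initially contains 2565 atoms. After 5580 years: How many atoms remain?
N = N₀(1/2)^(t/t½) = 228.7 atoms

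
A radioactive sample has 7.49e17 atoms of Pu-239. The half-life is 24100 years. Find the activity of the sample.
A = λN = 2.154e13 decays/year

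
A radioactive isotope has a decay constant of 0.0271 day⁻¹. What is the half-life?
t½ = ln(2)/λ = 25.58 days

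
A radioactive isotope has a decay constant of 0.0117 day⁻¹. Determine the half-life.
t½ = ln(2)/λ = 59.24 days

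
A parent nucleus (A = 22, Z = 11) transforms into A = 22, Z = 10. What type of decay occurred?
ΔA = 0, ΔZ = -1 ⇒ beta-plus decay (β⁺) or electron capture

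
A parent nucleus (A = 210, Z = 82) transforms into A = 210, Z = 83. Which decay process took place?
ΔA = 0, ΔZ = +1 ⇒ beta-minus decay (β⁻)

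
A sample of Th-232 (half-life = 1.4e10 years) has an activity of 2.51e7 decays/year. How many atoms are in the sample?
N = A/λ = 5.07e17 atoms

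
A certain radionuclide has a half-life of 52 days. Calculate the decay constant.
λ = ln(2)/t½ = 0.01333 day⁻¹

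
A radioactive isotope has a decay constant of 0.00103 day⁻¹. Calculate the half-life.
t½ = ln(2)/λ = 673 days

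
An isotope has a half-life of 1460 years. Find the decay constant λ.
λ = ln(2)/t½ = 4.748e-4 year⁻¹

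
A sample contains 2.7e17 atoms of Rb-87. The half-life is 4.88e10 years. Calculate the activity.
A = λN = 3.835e6 decays/year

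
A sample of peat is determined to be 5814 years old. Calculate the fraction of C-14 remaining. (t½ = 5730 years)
N/N₀ = (1/2)^(t/t½) = 0.4949 = 49.5%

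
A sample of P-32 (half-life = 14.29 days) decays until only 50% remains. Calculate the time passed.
t = t½ × log₂(N₀/N) = 14.29 days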